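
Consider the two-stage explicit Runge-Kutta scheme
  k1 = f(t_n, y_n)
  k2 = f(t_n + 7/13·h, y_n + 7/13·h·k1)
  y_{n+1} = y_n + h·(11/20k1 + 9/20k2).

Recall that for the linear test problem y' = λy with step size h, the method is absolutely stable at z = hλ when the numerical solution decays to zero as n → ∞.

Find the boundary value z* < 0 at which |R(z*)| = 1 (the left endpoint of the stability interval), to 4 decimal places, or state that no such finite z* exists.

left endpoint -4.1270.

Test eqn y'=λy, z=hλ:
  k1=λy_n ⇒ h·k1=z·y_n;  k2=λ(1+7/13z)y_n ⇒ h·k2=z(1+7/13z)y_n
  y_{n+1}/y_n = 1 + 11/20z + 9/20z(1+7/13z) = 1 + z + 63/260z²
  Hence R(z) = 1 + z + 63/260z².

Boundary: |R(x)|=1, x<0.
x=-0.69: |R|=0.4254
R=1: x+63/260x²=0 ⇒ x=−260/63=-4.1270; min R=1−1/(4·63/260)=-0.0317>−1
Confirm numerically:
  x=-3.294: |R|=0.33514 <1
  x=-2.696: |R|=0.06519 <1
  x=-2.589: |R|=0.03517 <1
  x=-4.510: |R|=1.41856 >1
  x=-4.358: |R|=1.24395 >1
  x=-4.187: |R|=1.06089 >1
So |R|<1 on (-4.1270, 0).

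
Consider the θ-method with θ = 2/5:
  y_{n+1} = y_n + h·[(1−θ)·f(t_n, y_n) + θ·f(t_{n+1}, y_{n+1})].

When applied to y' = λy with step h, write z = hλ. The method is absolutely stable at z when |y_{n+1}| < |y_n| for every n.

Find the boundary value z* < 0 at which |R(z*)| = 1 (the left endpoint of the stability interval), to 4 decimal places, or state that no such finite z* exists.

left endpoint -10.0000.

Test eqn y'=λy, z=hλ:
  y_{n+1} = y_n + z·[3/5·y_n + 2/5·y_{n+1}] ⇒ (1 − 2/5z)y_{n+1} = (1 + 3/5z)y_n
  Hence R(z) = (1 + 3/5z)/(1 − 2/5z).

Boundary: |R(x)|=1, x<0.
x=-0.49: |R|=0.5903
R=−1: 1+3/5x = −1+2/5x ⇒ -1/5x=2 ⇒ x=2/(-1/5)=-10.0000
Confirm numerically:
  x=-9.835: |R|=0.99331 <1
  x=-8.046: |R|=0.90736 <1
  x=-5.895: |R|=0.75551 <1
  x=-5.670: |R|=0.73501 <1
  x=-10.175: |R|=1.00690 >1
  x=-10.048: |R|=1.00191 >1
So |R|<1 on (-10.0000, 0).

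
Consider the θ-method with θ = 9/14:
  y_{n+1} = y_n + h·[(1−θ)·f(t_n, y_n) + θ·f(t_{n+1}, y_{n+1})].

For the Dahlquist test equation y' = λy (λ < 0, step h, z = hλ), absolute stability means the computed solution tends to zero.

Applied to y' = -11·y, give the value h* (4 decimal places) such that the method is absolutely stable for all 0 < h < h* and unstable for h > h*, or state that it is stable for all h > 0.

(−∞, 0) — no finite endpoint. Any h>0 works for λ=-11.

Test eqn y'=λy, z=hλ:
  y_{n+1} = y_n + z·[5/14·y_n + 9/14·y_{n+1}] ⇒ (1 − 9/14z)y_{n+1} = (1 + 5/14z)y_n
  so R(z) = (1 + 5/14z)/(1 − 9/14z).

Solve |R(x)|<1 on ℝ⁻.
x=-0.92: |R|=0.4219
x=-2: |R|=0.1250
x=-10: |R|=0.3462
x=-100: |R|=0.5317
θ=9/14≥1/2 ⇒ |1+5/14x|<|1−9/14x| ∀x<0 ⇒ interval (−∞,0).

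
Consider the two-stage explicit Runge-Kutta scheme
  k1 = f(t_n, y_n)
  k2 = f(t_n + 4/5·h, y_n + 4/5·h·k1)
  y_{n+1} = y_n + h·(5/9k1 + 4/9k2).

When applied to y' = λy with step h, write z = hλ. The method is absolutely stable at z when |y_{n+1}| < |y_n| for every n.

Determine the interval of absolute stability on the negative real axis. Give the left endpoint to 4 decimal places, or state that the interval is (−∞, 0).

Set f=λy, z=hλ:
  k1=λy_n ⇒ h·k1=z·y_n;  k2=λ(1+4/5z)y_n ⇒ h·k2=z(1+4/5z)y_n
  y_{n+1}/y_n = 1 + 5/9z + 4/9z(1+4/5z) = 1 + z + 16/45z²
  Hence R(z) = 1 + z + 16/45z².

Boundary: |R(x)|=1, x<0.
x=-0.34: |R|=0.7011
R=1: x+16/45x²=0 ⇒ x=−45/16=-2.8125; min R=1−1/(4·16/45)=0.2969>−1
Confirm numerically:
  x=-2.479: |R|=0.70605 <1
  x=-1.857: |R|=0.36912 <1
  x=-1.294: |R|=0.30136 <1
  x=-3.378: |R|=1.67920 >1
  x=-3.364: |R|=1.65964 >1
  x=-2.949: |R|=1.14312 >1
Interval (-2.8125, 0).

(-2.8125, 0).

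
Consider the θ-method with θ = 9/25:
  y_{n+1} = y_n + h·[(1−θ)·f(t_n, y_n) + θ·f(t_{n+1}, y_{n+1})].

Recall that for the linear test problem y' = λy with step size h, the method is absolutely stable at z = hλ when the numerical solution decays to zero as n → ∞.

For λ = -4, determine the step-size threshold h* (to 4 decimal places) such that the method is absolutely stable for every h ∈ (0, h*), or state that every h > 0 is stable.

(-7.1429,0); λ=-4 ⇒ h* = (50/7)/4 = 1.7857.

On y'=λy, z=hλ:
  y_{n+1} = y_n + z·[16/25·y_n + 9/25·y_{n+1}] ⇒ (1 − 9/25z)y_{n+1} = (1 + 16/25z)y_n
  ⇒ R(z) = (1 + 16/25z)/(1 − 9/25z).

Find x<0 with |R(x)|<1.
x=-1.52: |R|=0.0176
R=−1: 1+16/25x = −1+9/25x ⇒ -7/25x=2 ⇒ x=2/(-7/25)=-7.1429
Confirm numerically:
  x=-6.042: |R|=0.90292 <1
  x=-4.502: |R|=0.71785 <1
  x=-3.732: |R|=0.59248 <1
  x=-3.211: |R|=0.48936 <1
  x=-7.551: |R|=1.03073 >1
  x=-7.550: |R|=1.03066 >1
Stable set (-7.1429, 0).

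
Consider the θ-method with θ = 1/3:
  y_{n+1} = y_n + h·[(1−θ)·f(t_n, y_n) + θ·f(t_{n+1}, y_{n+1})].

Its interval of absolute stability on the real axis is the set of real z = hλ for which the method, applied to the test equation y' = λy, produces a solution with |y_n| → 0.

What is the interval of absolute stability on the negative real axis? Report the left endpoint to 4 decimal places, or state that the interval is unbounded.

z∈(-6.0000,0).

With y'=λy (z=hλ):
  y_{n+1} = y_n + z·[2/3·y_n + 1/3·y_{n+1}] ⇒ (1 − 1/3z)y_{n+1} = (1 + 2/3z)y_n
  ⇒ R(z) = (1 + 2/3z)/(1 − 1/3z).

Need |R(x)|<1, x<0.
x=-0.78: |R|=0.3810
R=−1: 1+2/3x = −1+1/3x ⇒ -1/3x=2 ⇒ x=2/(-1/3)=-6.0000
Confirm numerically:
  x=-4.256: |R|=0.75965 <1
  x=-3.272: |R|=0.56505 <1
  x=-2.779: |R|=0.44264 <1
  x=-6.549: |R|=1.05749 >1
  x=-6.352: |R|=1.03764 >1
  x=-6.207: |R|=1.02248 >1
Interval (-6.0000, 0).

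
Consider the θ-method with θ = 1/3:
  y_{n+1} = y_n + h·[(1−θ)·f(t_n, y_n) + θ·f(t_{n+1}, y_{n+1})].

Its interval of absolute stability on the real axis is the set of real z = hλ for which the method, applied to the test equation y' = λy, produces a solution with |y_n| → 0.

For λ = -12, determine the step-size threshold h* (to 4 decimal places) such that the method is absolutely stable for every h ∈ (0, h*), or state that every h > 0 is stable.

Set f=λy, z=hλ:
  y_{n+1} = y_n + z·[2/3·y_n + 1/3·y_{n+1}] ⇒ (1 − 1/3z)y_{n+1} = (1 + 2/3z)y_n
  Hence R(z) = (1 + 2/3z)/(1 − 1/3z).

Boundary: |R(x)|=1, x<0.
x=-0.41: |R|=0.6393
R=−1: 1+2/3x = −1+1/3x ⇒ -1/3x=2 ⇒ x=2/(-1/3)=-6.0000
Confirm numerically:
  x=-5.708: |R|=0.96647 <1
  x=-5.005: |R|=0.87570 <1
  x=-4.803: |R|=0.84660 <1
  x=-4.673: |R|=0.82706 <1
  x=-6.551: |R|=1.05769 >1
  x=-6.439: |R|=1.04651 >1
  x=-6.366: |R|=1.03908 >1
So |R|<1 on (-6.0000, 0).

(-6.0000,0); λ=-12 ⇒ h* = (6)/12 = 0.5000.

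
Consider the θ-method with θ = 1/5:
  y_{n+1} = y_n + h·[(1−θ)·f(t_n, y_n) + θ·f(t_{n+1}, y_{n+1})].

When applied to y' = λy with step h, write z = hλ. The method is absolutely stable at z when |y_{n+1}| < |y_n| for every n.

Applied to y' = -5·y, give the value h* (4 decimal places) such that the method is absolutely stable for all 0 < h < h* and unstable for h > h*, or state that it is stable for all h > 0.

(-3.3333,0); λ=-5 ⇒ h* = (10/3)/5 = 0.6667.

Test eqn y'=λy, z=hλ:
  y_{n+1} = y_n + z·[4/5·y_n + 1/5·y_{n+1}] ⇒ (1 − 1/5z)y_{n+1} = (1 + 4/5z)y_n
  so R(z) = (1 + 4/5z)/(1 − 1/5z).

Boundary: |R(x)|=1, x<0.
x=-1.53: |R|=0.1715
R=−1: 1+4/5x = −1+1/5x ⇒ -3/5x=2 ⇒ x=2/(-3/5)=-3.3333
Confirm numerically:
  x=-2.283: |R|=0.56735 <1
  x=-2.255: |R|=0.55410 <1
  x=-1.475: |R|=0.13900 <1
  x=-3.883: |R|=1.18564 >1
  x=-3.603: |R|=1.09404 >1
Interval (-3.3333, 0).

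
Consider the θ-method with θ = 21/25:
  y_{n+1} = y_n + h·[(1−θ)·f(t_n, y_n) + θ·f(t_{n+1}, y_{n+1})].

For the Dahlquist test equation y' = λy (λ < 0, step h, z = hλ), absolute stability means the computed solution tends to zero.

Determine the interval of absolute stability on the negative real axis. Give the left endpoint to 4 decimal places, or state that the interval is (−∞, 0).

unbounded; (−∞, 0).

With y'=λy (z=hλ):
  y_{n+1} = y_n + z·[4/25·y_n + 21/25·y_{n+1}] ⇒ (1 − 21/25z)y_{n+1} = (1 + 4/25z)y_n
  R(z) = (1 + 4/25z)/(1 − 21/25z).

Solve |R(x)|<1 on ℝ⁻.
x=-1.02: |R|=0.4507
x=-2: |R|=0.2537
x=-10: |R|=0.0638
x=-100: |R|=0.1765
θ=21/25≥1/2 ⇒ |1+4/25x|<|1−21/25x| ∀x<0 ⇒ unbounded interval.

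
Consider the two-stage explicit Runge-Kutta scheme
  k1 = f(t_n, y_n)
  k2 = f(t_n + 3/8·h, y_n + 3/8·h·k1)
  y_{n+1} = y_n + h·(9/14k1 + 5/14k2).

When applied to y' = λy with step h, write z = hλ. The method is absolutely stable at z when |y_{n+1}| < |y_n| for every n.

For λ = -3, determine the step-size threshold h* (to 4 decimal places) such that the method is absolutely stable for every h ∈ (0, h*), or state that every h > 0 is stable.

Test eqn y'=λy, z=hλ:
  k1=λy_n ⇒ h·k1=z·y_n;  k2=λ(1+3/8z)y_n ⇒ h·k2=z(1+3/8z)y_n
  y_{n+1}/y_n = 1 + 9/14z + 5/14z(1+3/8z) = 1 + z + 15/112z²
  so R(z) = 1 + z + 15/112z².

Find x<0 with |R(x)|<1.
x=-1.01: |R|=0.1266
R=1: x+15/112x²=0 ⇒ x=−112/15=-7.4667; min R=1−1/(4·15/112)=-0.8667>−1
Confirm numerically:
  x=-6.014: |R|=0.17005 <1
  x=-5.333: |R|=0.52395 <1
  x=-4.624: |R|=0.76042 <1
  x=-8.037: |R|=1.61390 >1
  x=-7.897: |R|=1.45514 >1
  x=-7.779: |R|=1.32540 >1
So |R|<1 on (-7.4667, 0).

(-7.4667,0); λ=-3 ⇒ h* = (112/15)/3 = 2.4889.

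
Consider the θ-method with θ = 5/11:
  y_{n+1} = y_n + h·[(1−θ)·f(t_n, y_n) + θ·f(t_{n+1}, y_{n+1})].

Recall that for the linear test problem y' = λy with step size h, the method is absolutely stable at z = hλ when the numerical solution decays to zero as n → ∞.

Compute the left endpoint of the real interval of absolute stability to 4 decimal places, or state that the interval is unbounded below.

z* = -22.0000.

With y'=λy (z=hλ):
  y_{n+1} = y_n + z·[6/11·y_n + 5/11·y_{n+1}] ⇒ (1 − 5/11z)y_{n+1} = (1 + 6/11z)y_n
  Hence R(z) = (1 + 6/11z)/(1 − 5/11z).

Find x<0 with |R(x)|<1.
x=-0.81: |R|=0.4080
R=−1: 1+6/11x = −1+5/11x ⇒ -1/11x=2 ⇒ x=2/(-1/11)=-22.0000
Confirm numerically:
  x=-16.094: |R|=0.93543 <1
  x=-15.401: |R|=0.92502 <1
  x=-11.364: |R|=0.84317 <1
  x=-9.899: |R|=0.79997 <1
  x=-22.359: |R|=1.00292 >1
  x=-22.299: |R|=1.00244 >1
  x=-22.084: |R|=1.00069 >1
Stable set (-22.0000, 0).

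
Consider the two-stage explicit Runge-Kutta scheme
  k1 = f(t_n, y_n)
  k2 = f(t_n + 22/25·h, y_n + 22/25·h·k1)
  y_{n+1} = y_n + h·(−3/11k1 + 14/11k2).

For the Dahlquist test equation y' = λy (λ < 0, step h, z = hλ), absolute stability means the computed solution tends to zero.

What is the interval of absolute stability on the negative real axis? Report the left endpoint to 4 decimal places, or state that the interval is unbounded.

z∈(-0.8929,0).

With y'=λy (z=hλ):
  k1=λy_n ⇒ h·k1=z·y_n;  k2=λ(1+22/25z)y_n ⇒ h·k2=z(1+22/25z)y_n
  y_{n+1}/y_n = 1 − 3/11z + 14/11z(1+22/25z) = 1 + z + 28/25z²
  so R(z) = 1 + z + 28/25z².

Find x<0 with |R(x)|<1.
x=-1.31: |R|=1.6120
R=1: x+28/25x²=0 ⇒ x=−25/28=-0.8929; min R=1−1/(4·28/25)=0.7768>−1
Confirm numerically:
  x=-0.784: |R|=0.90441 <1
  x=-0.740: |R|=0.87331 <1
  x=-0.720: |R|=0.86061 <1
  x=-0.437: |R|=0.77689 <1
  x=-1.331: |R|=1.65315 >1
  x=-1.216: |R|=1.44009 >1
Interval (-0.8929, 0).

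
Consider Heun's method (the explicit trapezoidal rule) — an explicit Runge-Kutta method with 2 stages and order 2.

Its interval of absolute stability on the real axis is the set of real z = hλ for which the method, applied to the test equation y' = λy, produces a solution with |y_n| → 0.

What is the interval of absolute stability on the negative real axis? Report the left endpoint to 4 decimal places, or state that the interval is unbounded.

z∈(-2.0000,0).

Test eqn y'=λy, z=hλ:
  order 2, 2-stage ⇒ R(z)=1+z+z^2/2
  (e.g. R(-0.74)=0.53380, |R|=0.53380)

Boundary: |R(x)|=1, x<0.
x=-0.74: |R|=0.5338
|R(-2.37)|=1.4385 |R(-2.06)|=1.0618 |R(-1.27)|=0.5364
Bisect:
  x_lo=-2.4804 |R|=1.5958  x_hi=-0.3301 |R|=0.7244
  mid=-1.40526 |R|=0.58212 →hi
  mid=-1.94285 |R|=0.94448 →hi
  mid=-2.21164 |R|=1.23404 →lo
  mid=-2.07724 |R|=1.08023 →lo
  mid=-2.01005 |R|=1.01010 →lo
  mid=-1.97645 |R|=0.97672 →hi
  mid=-1.99325 |R|=0.99327 →hi
  mid=-2.00165 |R|=1.00165 →lo
  ...
  [-2.00007,-1.99994] ⇒ x*=-2.0000
Interval (-2.0000, 0).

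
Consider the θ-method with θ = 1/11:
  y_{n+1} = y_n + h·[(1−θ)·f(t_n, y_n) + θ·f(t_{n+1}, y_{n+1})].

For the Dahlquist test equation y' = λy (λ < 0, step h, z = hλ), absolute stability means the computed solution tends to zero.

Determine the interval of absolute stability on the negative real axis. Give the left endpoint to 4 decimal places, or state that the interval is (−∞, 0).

z∈(-2.4444,0).

With y'=λy (z=hλ):
  y_{n+1} = y_n + z·[10/11·y_n + 1/11·y_{n+1}] ⇒ (1 − 1/11z)y_{n+1} = (1 + 10/11z)y_n
  Hence R(z) = (1 + 10/11z)/(1 − 1/11z).

Need |R(x)|<1, x<0.
x=-1.78: |R|=0.5321
R=−1: 1+10/11x = −1+1/11x ⇒ -9/11x=2 ⇒ x=2/(-9/11)=-2.4444
Confirm numerically:
  x=-2.324: |R|=0.91864 <1
  x=-1.635: |R|=0.42343 <1
  x=-1.496: |R|=0.31690 <1
  x=-1.343: |R|=0.19687 <1
  x=-2.909: |R|=1.30060 >1
  x=-2.700: |R|=1.16788 >1
Interval (-2.4444, 0).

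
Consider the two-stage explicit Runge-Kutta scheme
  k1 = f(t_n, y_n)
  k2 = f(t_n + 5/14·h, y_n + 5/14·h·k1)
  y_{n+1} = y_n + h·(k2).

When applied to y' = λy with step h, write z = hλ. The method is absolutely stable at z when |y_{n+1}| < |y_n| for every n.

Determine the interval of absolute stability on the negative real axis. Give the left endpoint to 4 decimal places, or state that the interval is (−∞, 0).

Test eqn y'=λy, z=hλ:
  k1=λy_n ⇒ h·k1=z·y_n;  k2=λ(1+5/14z)y_n ⇒ h·k2=z(1+5/14z)y_n
  y_{n+1}/y_n = 1 + z(1+5/14z) = 1 + z + 5/14z²
  ⇒ R(z) = 1 + z + 5/14z².

Boundary: |R(x)|=1, x<0.
x=-0.62: |R|=0.5173
R=1: x+5/14x²=0 ⇒ x=−14/5=-2.8000; min R=1−1/(4·5/14)=0.3000>−1
Confirm numerically:
  x=-1.953: |R|=0.40922 <1
  x=-1.567: |R|=0.30996 <1
  x=-1.304: |R|=0.30329 <1
  x=-2.959: |R|=1.16803 >1
  x=-2.940: |R|=1.14700 >1
Interval (-2.8000, 0).

(-2.8000, 0).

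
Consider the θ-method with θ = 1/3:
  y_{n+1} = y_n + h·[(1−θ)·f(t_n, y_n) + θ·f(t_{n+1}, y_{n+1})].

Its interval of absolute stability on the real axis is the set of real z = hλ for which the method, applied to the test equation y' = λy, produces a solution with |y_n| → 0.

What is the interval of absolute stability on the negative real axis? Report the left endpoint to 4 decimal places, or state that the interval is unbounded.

z∈(-6.0000,0).

On y'=λy, z=hλ:
  y_{n+1} = y_n + z·[2/3·y_n + 1/3·y_{n+1}] ⇒ (1 − 1/3z)y_{n+1} = (1 + 2/3z)y_n
  R(z) = (1 + 2/3z)/(1 − 1/3z).

Need |R(x)|<1, x<0.
x=-0.78: |R|=0.3810
R=−1: 1+2/3x = −1+1/3x ⇒ -1/3x=2 ⇒ x=2/(-1/3)=-6.0000
Confirm numerically:
  x=-5.846: |R|=0.98259 <1
  x=-4.305: |R|=0.76797 <1
  x=-3.528: |R|=0.62132 <1
  x=-3.438: |R|=0.60205 <1
  x=-6.588: |R|=1.06133 >1
  x=-6.443: |R|=1.04691 >1
Interval (-6.0000, 0).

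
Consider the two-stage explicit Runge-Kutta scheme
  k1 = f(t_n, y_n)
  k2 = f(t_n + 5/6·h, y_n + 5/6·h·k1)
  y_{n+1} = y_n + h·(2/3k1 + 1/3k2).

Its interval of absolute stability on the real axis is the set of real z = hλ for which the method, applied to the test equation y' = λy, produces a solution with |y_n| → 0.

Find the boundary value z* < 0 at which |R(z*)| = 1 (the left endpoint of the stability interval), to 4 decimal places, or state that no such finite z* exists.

Test eqn y'=λy, z=hλ:
  k1=λy_n ⇒ h·k1=z·y_n;  k2=λ(1+5/6z)y_n ⇒ h·k2=z(1+5/6z)y_n
  y_{n+1}/y_n = 1 + 2/3z + 1/3z(1+5/6z) = 1 + z + 5/18z²
  Hence R(z) = 1 + z + 5/18z².

Solve |R(x)|<1 on ℝ⁻.
x=-0.65: |R|=0.4674
R=1: x+5/18x²=0 ⇒ x=−18/5=-3.6000; min R=1−1/(4·5/18)=0.1000>−1
Confirm numerically:
  x=-3.395: |R|=0.80667 <1
  x=-3.194: |R|=0.63979 <1
  x=-3.140: |R|=0.59878 <1
  x=-1.606: |R|=0.11045 <1
  x=-4.003: |R|=1.44811 >1
  x=-3.837: |R|=1.25260 >1
So |R|<1 on (-3.6000, 0).

z* = -3.6000.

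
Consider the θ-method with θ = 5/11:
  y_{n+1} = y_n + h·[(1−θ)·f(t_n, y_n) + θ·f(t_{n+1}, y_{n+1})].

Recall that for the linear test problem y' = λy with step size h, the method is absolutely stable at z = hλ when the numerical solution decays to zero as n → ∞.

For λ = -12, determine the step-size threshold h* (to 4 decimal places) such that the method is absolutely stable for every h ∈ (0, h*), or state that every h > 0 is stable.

With y'=λy (z=hλ):
  y_{n+1} = y_n + z·[6/11·y_n + 5/11·y_{n+1}] ⇒ (1 − 5/11z)y_{n+1} = (1 + 6/11z)y_n
  ⇒ R(z) = (1 + 6/11z)/(1 − 5/11z).

Boundary: |R(x)|=1, x<0.
x=-1.08: |R|=0.2756
R=−1: 1+6/11x = −1+5/11x ⇒ -1/11x=2 ⇒ x=2/(-1/11)=-22.0000
Confirm numerically:
  x=-20.408: |R|=0.98592 <1
  x=-16.057: |R|=0.93490 <1
  x=-15.122: |R|=0.92059 <1
  x=-14.203: |R|=0.90493 <1
  x=-22.307: |R|=1.00251 >1
  x=-22.252: |R|=1.00206 >1
So |R|<1 on (-22.0000, 0).

(-22.0000,0); λ=-12 ⇒ h* = (22)/12 = 1.8333.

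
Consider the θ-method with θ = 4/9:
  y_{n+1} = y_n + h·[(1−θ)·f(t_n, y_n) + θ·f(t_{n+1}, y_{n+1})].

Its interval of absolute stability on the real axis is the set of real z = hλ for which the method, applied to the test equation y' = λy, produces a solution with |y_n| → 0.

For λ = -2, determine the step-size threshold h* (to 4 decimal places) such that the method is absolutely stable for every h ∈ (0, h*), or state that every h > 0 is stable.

On y'=λy, z=hλ:
  y_{n+1} = y_n + z·[5/9·y_n + 4/9·y_{n+1}] ⇒ (1 − 4/9z)y_{n+1} = (1 + 5/9z)y_n
  ⇒ R(z) = (1 + 5/9z)/(1 − 4/9z).

Solve |R(x)|<1 on ℝ⁻.
x=-1.62: |R|=0.0581
R=−1: 1+5/9x = −1+4/9x ⇒ -1/9x=2 ⇒ x=2/(-1/9)=-18.0000
Confirm numerically:
  x=-12.909: |R|=0.91604 <1
  x=-11.620: |R|=0.88500 <1
  x=-8.446: |R|=0.77669 <1
  x=-8.178: |R|=0.76453 <1
  x=-18.397: |R|=1.00481 >1
  x=-18.188: |R|=1.00230 >1
So |R|<1 on (-18.0000, 0).

(-18.0000,0); λ=-2 ⇒ h* = (18)/2 = 9.0000.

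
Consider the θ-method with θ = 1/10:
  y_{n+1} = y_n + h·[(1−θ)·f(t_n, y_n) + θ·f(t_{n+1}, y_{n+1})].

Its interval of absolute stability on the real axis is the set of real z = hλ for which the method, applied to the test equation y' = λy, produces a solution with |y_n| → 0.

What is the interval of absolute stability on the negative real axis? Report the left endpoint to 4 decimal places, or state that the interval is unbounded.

z∈(-2.5000,0).

With y'=λy (z=hλ):
  y_{n+1} = y_n + z·[9/10·y_n + 1/10·y_{n+1}] ⇒ (1 − 1/10z)y_{n+1} = (1 + 9/10z)y_n
  R(z) = (1 + 9/10z)/(1 − 1/10z).

Solve |R(x)|<1 on ℝ⁻.
x=-0.91: |R|=0.1659
R=−1: 1+9/10x = −1+1/10x ⇒ -4/5x=2 ⇒ x=2/(-4/5)=-2.5000
Confirm numerically:
  x=-2.266: |R|=0.84738 <1
  x=-1.967: |R|=0.64369 <1
  x=-1.749: |R|=0.48864 <1
  x=-1.697: |R|=0.45080 <1
  x=-2.979: |R|=1.29525 >1
  x=-2.875: |R|=1.23301 >1
Stable set (-2.5000, 0).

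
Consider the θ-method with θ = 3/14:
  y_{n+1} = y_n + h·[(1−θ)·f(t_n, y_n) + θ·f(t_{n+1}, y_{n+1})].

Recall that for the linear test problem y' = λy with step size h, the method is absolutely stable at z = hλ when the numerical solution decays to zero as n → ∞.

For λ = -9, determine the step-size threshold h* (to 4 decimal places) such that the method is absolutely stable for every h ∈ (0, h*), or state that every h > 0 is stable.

(-3.5000,0); λ=-9 ⇒ h* = (7/2)/9 = 0.3889.

Test eqn y'=λy, z=hλ:
  y_{n+1} = y_n + z·[11/14·y_n + 3/14·y_{n+1}] ⇒ (1 − 3/14z)y_{n+1} = (1 + 11/14z)y_n
  ⇒ R(z) = (1 + 11/14z)/(1 − 3/14z).

Find x<0 with |R(x)|<1.
x=-1.69: |R|=0.2407
R=−1: 1+11/14x = −1+3/14x ⇒ -4/7x=2 ⇒ x=2/(-4/7)=-3.5000
Confirm numerically:
  x=-3.044: |R|=0.84230 <1
  x=-2.219: |R|=0.50390 <1
  x=-1.755: |R|=0.27537 <1
  x=-1.421: |R|=0.08931 <1
  x=-3.911: |R|=1.12777 >1
  x=-3.854: |R|=1.11079 >1
  x=-3.725: |R|=1.07150 >1
Interval (-3.5000, 0).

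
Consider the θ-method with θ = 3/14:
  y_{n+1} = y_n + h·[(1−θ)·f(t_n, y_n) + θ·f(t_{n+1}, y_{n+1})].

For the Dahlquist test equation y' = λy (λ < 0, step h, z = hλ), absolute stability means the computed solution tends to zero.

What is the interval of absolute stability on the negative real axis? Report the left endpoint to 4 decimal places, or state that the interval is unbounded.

On y'=λy, z=hλ:
  y_{n+1} = y_n + z·[11/14·y_n + 3/14·y_{n+1}] ⇒ (1 − 3/14z)y_{n+1} = (1 + 11/14z)y_n
  R(z) = (1 + 11/14z)/(1 − 3/14z).

Find x<0 with |R(x)|<1.
x=-0.77: |R|=0.3391
R=−1: 1+11/14x = −1+3/14x ⇒ -4/7x=2 ⇒ x=2/(-4/7)=-3.5000
Confirm numerically:
  x=-3.192: |R|=0.89549 <1
  x=-2.330: |R|=0.55407 <1
  x=-1.670: |R|=0.22988 <1
  x=-4.047: |R|=1.16740 >1
  x=-3.559: |R|=1.01913 >1
So |R|<1 on (-3.5000, 0).

(-3.5000, 0).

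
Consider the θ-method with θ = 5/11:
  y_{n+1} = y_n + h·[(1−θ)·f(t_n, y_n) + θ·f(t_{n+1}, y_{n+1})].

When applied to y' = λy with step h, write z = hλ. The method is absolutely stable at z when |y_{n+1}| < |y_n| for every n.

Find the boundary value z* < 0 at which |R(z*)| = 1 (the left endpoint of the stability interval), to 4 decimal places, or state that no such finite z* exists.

On y'=λy, z=hλ:
  y_{n+1} = y_n + z·[6/11·y_n + 5/11·y_{n+1}] ⇒ (1 − 5/11z)y_{n+1} = (1 + 6/11z)y_n
  Hence R(z) = (1 + 6/11z)/(1 − 5/11z).

Need |R(x)|<1, x<0.
x=-0.8: |R|=0.4133
R=−1: 1+6/11x = −1+5/11x ⇒ -1/11x=2 ⇒ x=2/(-1/11)=-22.0000
Confirm numerically:
  x=-16.661: |R|=0.94339 <1
  x=-14.932: |R|=0.91749 <1
  x=-11.823: |R|=0.85485 <1
  x=-22.475: |R|=1.00385 >1
  x=-22.138: |R|=1.00113 >1
  x=-22.131: |R|=1.00108 >1
Stable set (-22.0000, 0).

z* = -22.0000.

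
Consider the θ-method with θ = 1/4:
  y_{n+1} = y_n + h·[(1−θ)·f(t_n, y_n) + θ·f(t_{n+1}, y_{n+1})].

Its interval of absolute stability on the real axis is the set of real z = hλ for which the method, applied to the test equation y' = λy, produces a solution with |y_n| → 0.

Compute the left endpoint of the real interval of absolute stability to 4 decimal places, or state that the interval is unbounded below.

Test eqn y'=λy, z=hλ:
  y_{n+1} = y_n + z·[3/4·y_n + 1/4·y_{n+1}] ⇒ (1 − 1/4z)y_{n+1} = (1 + 3/4z)y_n
  R(z) = (1 + 3/4z)/(1 − 1/4z).

Solve |R(x)|<1 on ℝ⁻.
x=-1.26: |R|=0.0418
R=−1: 1+3/4x = −1+1/4x ⇒ -1/2x=2 ⇒ x=2/(-1/2)=-4.0000
Confirm numerically:
  x=-3.911: |R|=0.97750 <1
  x=-1.972: |R|=0.32083 <1
  x=-1.691: |R|=0.18854 <1
  x=-1.663: |R|=0.17464 <1
  x=-4.501: |R|=1.11787 >1
  x=-4.437: |R|=1.10359 >1
So |R|<1 on (-4.0000, 0).

left endpoint -4.0000.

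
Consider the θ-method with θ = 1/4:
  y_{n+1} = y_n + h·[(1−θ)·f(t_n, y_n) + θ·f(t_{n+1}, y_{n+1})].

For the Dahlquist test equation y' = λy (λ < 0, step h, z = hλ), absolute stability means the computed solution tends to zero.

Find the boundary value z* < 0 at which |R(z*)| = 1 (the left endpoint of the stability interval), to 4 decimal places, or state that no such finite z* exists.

z* = -4.0000.

Set f=λy, z=hλ:
  y_{n+1} = y_n + z·[3/4·y_n + 1/4·y_{n+1}] ⇒ (1 − 1/4z)y_{n+1} = (1 + 3/4z)y_n
  R(z) = (1 + 3/4z)/(1 − 1/4z).

Boundary: |R(x)|=1, x<0.
x=-0.31: |R|=0.7123
R=−1: 1+3/4x = −1+1/4x ⇒ -1/2x=2 ⇒ x=2/(-1/2)=-4.0000
Confirm numerically:
  x=-3.450: |R|=0.85235 <1
  x=-2.414: |R|=0.50546 <1
  x=-1.995: |R|=0.33111 <1
  x=-1.609: |R|=0.14744 <1
  x=-4.529: |R|=1.12405 >1
  x=-4.369: |R|=1.08818 >1
  x=-4.136: |R|=1.03343 >1
Interval (-4.0000, 0).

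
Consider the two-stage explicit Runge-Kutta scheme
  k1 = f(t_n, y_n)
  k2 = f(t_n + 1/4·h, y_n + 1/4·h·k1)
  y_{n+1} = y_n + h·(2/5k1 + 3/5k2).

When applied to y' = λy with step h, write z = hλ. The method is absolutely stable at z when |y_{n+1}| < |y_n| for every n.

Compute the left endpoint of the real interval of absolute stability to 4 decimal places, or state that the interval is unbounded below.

Set f=λy, z=hλ:
  k1=λy_n ⇒ h·k1=z·y_n;  k2=λ(1+1/4z)y_n ⇒ h·k2=z(1+1/4z)y_n
  y_{n+1}/y_n = 1 + 2/5z + 3/5z(1+1/4z) = 1 + z + 3/20z²
  Hence R(z) = 1 + z + 3/20z².

Find x<0 with |R(x)|<1.
x=-0.35: |R|=0.6684
R=1: x+3/20x²=0 ⇒ x=−20/3=-6.6667; min R=1−1/(4·3/20)=-0.6667>−1
Confirm numerically:
  x=-5.293: |R|=0.09062 <1
  x=-5.005: |R|=0.24750 <1
  x=-3.356: |R|=0.66659 <1
  x=-3.093: |R|=0.65800 <1
  x=-7.143: |R|=1.51037 >1
  x=-7.029: |R|=1.38203 >1
Interval (-6.6667, 0).

left endpoint -6.6667.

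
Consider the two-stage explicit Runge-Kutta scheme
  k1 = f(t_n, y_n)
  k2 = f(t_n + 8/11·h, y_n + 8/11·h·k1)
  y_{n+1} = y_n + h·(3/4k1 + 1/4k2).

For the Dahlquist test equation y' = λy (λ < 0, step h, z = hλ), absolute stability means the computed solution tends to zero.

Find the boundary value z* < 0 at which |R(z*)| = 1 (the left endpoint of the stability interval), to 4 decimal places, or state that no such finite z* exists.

z* = -5.5000.

Test eqn y'=λy, z=hλ:
  k1=λy_n ⇒ h·k1=z·y_n;  k2=λ(1+8/11z)y_n ⇒ h·k2=z(1+8/11z)y_n
  y_{n+1}/y_n = 1 + 3/4z + 1/4z(1+8/11z) = 1 + z + 2/11z²
  Hence R(z) = 1 + z + 2/11z².

Need |R(x)|<1, x<0.
x=-1.7: |R|=0.1745
R=1: x+2/11x²=0 ⇒ x=−11/2=-5.5000; min R=1−1/(4·2/11)=-0.3750>−1
Confirm numerically:
  x=-5.263: |R|=0.77321 <1
  x=-3.653: |R|=0.22674 <1
  x=-3.058: |R|=0.35775 <1
  x=-5.716: |R|=1.22448 >1
  x=-5.694: |R|=1.20084 >1
  x=-5.583: |R|=1.08425 >1
So |R|<1 on (-5.5000, 0).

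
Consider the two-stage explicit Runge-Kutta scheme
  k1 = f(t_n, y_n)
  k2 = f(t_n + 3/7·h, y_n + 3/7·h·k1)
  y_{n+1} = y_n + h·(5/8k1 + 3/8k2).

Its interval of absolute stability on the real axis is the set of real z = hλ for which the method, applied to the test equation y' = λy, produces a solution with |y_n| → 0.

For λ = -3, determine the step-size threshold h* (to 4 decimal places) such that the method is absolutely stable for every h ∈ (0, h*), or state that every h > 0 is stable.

Set f=λy, z=hλ:
  k1=λy_n ⇒ h·k1=z·y_n;  k2=λ(1+3/7z)y_n ⇒ h·k2=z(1+3/7z)y_n
  y_{n+1}/y_n = 1 + 5/8z + 3/8z(1+3/7z) = 1 + z + 9/56z²
  so R(z) = 1 + z + 9/56z².

Boundary: |R(x)|=1, x<0.
x=-0.5: |R|=0.5402
R=1: x+9/56x²=0 ⇒ x=−56/9=-6.2222; min R=1−1/(4·9/56)=-0.5556>−1
Confirm numerically:
  x=-4.678: |R|=0.16098 <1
  x=-3.645: |R|=0.50975 <1
  x=-2.625: |R|=0.51758 <1
  x=-6.748: |R|=1.57021 >1
  x=-6.398: |R|=1.18074 >1
So |R|<1 on (-6.2222, 0).

(-6.2222,0); λ=-3 ⇒ h* = (56/9)/3 = 2.0741.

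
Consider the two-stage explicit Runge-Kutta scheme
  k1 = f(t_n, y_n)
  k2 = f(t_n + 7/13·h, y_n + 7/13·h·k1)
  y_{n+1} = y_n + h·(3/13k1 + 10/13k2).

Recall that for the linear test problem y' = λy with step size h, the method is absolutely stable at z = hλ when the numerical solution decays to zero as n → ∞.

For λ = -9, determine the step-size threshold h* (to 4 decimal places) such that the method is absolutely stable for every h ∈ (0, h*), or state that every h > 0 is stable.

On y'=λy, z=hλ:
  k1=λy_n ⇒ h·k1=z·y_n;  k2=λ(1+7/13z)y_n ⇒ h·k2=z(1+7/13z)y_n
  y_{n+1}/y_n = 1 + 3/13z + 10/13z(1+7/13z) = 1 + z + 70/169z²
  Hence R(z) = 1 + z + 70/169z².

Find x<0 with |R(x)|<1.
x=-1.62: |R|=0.4670
R=1: x+70/169x²=0 ⇒ x=−169/70=-2.4143; min R=1−1/(4·70/169)=0.3964>−1
Confirm numerically:
  x=-2.045: |R|=0.68720 <1
  x=-1.843: |R|=0.56390 <1
  x=-1.418: |R|=0.41484 <1
  x=-1.341: |R|=0.40385 <1
  x=-2.808: |R|=1.45792 >1
  x=-2.797: |R|=1.44338 >1
  x=-2.531: |R|=1.12236 >1
Interval (-2.4143, 0).

(-2.4143,0); λ=-9 ⇒ h* = (169/70)/9 = 0.2683.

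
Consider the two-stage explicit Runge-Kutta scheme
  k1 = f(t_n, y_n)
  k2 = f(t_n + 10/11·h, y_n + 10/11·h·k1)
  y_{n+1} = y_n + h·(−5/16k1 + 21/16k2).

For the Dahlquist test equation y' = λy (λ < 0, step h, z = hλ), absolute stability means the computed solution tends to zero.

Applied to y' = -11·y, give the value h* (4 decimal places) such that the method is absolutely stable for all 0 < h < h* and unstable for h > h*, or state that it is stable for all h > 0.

(-0.8381,0); λ=-11 ⇒ h* = (88/105)/11 = 0.0762.

With y'=λy (z=hλ):
  k1=λy_n ⇒ h·k1=z·y_n;  k2=λ(1+10/11z)y_n ⇒ h·k2=z(1+10/11z)y_n
  y_{n+1}/y_n = 1 − 5/16z + 21/16z(1+10/11z) = 1 + z + 105/88z²
  ⇒ R(z) = 1 + z + 105/88z².

Solve |R(x)|<1 on ℝ⁻.
x=-0.45: |R|=0.7916
R=1: x+105/88x²=0 ⇒ x=−88/105=-0.8381; min R=1−1/(4·105/88)=0.7905>−1
Confirm numerically:
  x=-0.556: |R|=0.81286 <1
  x=-0.521: |R|=0.80288 <1
  x=-0.482: |R|=0.79520 <1
  x=-0.476: |R|=0.79435 <1
  x=-1.265: |R|=1.64436 >1
  x=-1.000: |R|=1.19318 >1
  x=-0.932: |R|=1.10443 >1
So |R|<1 on (-0.8381, 0).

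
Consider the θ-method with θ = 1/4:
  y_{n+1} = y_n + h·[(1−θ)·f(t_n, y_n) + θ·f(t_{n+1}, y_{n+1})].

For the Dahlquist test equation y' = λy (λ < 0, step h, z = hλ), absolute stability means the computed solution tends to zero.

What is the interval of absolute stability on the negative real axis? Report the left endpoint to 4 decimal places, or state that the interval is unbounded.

Test eqn y'=λy, z=hλ:
  y_{n+1} = y_n + z·[3/4·y_n + 1/4·y_{n+1}] ⇒ (1 − 1/4z)y_{n+1} = (1 + 3/4z)y_n
  ⇒ R(z) = (1 + 3/4z)/(1 − 1/4z).

Find x<0 with |R(x)|<1.
x=-1.44: |R|=0.0588
R=−1: 1+3/4x = −1+1/4x ⇒ -1/2x=2 ⇒ x=2/(-1/2)=-4.0000
Confirm numerically:
  x=-3.873: |R|=0.96774 <1
  x=-3.781: |R|=0.94371 <1
  x=-3.471: |R|=0.85839 <1
  x=-4.598: |R|=1.13910 >1
  x=-4.537: |R|=1.12581 >1
  x=-4.147: |R|=1.03609 >1
So |R|<1 on (-4.0000, 0).

(-4.0000, 0).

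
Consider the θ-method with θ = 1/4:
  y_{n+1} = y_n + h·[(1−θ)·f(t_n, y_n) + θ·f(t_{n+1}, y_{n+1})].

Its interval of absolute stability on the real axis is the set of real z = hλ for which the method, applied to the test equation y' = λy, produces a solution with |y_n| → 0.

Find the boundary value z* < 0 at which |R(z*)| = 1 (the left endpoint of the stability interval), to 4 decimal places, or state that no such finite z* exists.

With y'=λy (z=hλ):
  y_{n+1} = y_n + z·[3/4·y_n + 1/4·y_{n+1}] ⇒ (1 − 1/4z)y_{n+1} = (1 + 3/4z)y_n
  so R(z) = (1 + 3/4z)/(1 − 1/4z).

Boundary: |R(x)|=1, x<0.
x=-1.77: |R|=0.2270
R=−1: 1+3/4x = −1+1/4x ⇒ -1/2x=2 ⇒ x=2/(-1/2)=-4.0000
Confirm numerically:
  x=-3.753: |R|=0.93628 <1
  x=-3.578: |R|=0.88862 <1
  x=-2.274: |R|=0.44979 <1
  x=-1.797: |R|=0.23995 <1
  x=-4.385: |R|=1.09183 >1
  x=-4.155: |R|=1.03801 >1
Stable set (-4.0000, 0).

left endpoint -4.0000.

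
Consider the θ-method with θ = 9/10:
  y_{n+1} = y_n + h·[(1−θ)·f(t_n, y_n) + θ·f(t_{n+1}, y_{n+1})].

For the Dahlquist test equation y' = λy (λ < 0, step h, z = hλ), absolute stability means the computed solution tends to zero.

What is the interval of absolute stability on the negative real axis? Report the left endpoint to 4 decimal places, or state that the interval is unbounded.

(−∞, 0) — no finite endpoint.

With y'=λy (z=hλ):
  y_{n+1} = y_n + z·[1/10·y_n + 9/10·y_{n+1}] ⇒ (1 − 9/10z)y_{n+1} = (1 + 1/10z)y_n
  Hence R(z) = (1 + 1/10z)/(1 − 9/10z).

Find x<0 with |R(x)|<1.
x=-0.32: |R|=0.7516
x=-2: |R|=0.2857
x=-10: |R|=0.0000
x=-100: |R|=0.0989
θ=9/10≥1/2 ⇒ |1+1/10x|<|1−9/10x| ∀x<0 ⇒ unbounded interval.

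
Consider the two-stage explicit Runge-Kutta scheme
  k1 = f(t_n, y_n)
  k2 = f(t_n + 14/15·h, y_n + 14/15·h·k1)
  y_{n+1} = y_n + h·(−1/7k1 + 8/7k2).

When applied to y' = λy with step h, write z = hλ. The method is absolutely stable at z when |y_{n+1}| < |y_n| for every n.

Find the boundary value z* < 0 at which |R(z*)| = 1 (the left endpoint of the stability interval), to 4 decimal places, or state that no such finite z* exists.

left endpoint -0.9375.

Test eqn y'=λy, z=hλ:
  k1=λy_n ⇒ h·k1=z·y_n;  k2=λ(1+14/15z)y_n ⇒ h·k2=z(1+14/15z)y_n
  y_{n+1}/y_n = 1 − 1/7z + 8/7z(1+14/15z) = 1 + z + 16/15z²
  R(z) = 1 + z + 16/15z².

Boundary: |R(x)|=1, x<0.
x=-1.72: |R|=2.4356
R=1: x+16/15x²=0 ⇒ x=−15/16=-0.9375; min R=1−1/(4·16/15)=0.7656>−1
Confirm numerically:
  x=-0.886: |R|=0.95133 <1
  x=-0.404: |R|=0.77010 <1
  x=-0.381: |R|=0.77384 <1
  x=-1.340: |R|=1.57531 >1
  x=-1.173: |R|=1.29466 >1
Interval (-0.9375, 0).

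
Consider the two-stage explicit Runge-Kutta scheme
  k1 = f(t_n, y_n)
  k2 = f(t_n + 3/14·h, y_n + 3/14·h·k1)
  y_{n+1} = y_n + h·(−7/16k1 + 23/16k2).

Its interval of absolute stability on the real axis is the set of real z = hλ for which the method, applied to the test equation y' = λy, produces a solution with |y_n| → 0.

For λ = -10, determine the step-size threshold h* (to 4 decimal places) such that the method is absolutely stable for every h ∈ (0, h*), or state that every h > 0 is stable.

With y'=λy (z=hλ):
  k1=λy_n ⇒ h·k1=z·y_n;  k2=λ(1+3/14z)y_n ⇒ h·k2=z(1+3/14z)y_n
  y_{n+1}/y_n = 1 − 7/16z + 23/16z(1+3/14z) = 1 + z + 69/224z²
  Hence R(z) = 1 + z + 69/224z².

Need |R(x)|<1, x<0.
x=-0.71: |R|=0.4453
R=1: x+69/224x²=0 ⇒ x=−224/69=-3.2464; min R=1−1/(4·69/224)=0.1884>−1
Confirm numerically:
  x=-1.705: |R|=0.19047 <1
  x=-1.381: |R|=0.20647 <1
  x=-1.340: |R|=0.21311 <1
  x=-3.574: |R|=1.36069 >1
  x=-3.325: |R|=1.08053 >1
So |R|<1 on (-3.2464, 0).

(-3.2464,0); λ=-10 ⇒ h* = (224/69)/10 = 0.3246.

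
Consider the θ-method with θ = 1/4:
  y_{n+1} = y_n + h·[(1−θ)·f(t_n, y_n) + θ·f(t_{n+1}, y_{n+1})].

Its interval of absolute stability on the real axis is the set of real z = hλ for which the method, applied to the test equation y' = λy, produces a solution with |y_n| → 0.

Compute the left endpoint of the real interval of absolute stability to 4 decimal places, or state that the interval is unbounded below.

z* = -4.0000.

Set f=λy, z=hλ:
  y_{n+1} = y_n + z·[3/4·y_n + 1/4·y_{n+1}] ⇒ (1 − 1/4z)y_{n+1} = (1 + 3/4z)y_n
  so R(z) = (1 + 3/4z)/(1 − 1/4z).

Solve |R(x)|<1 on ℝ⁻.
x=-1.55: |R|=0.1171
R=−1: 1+3/4x = −1+1/4x ⇒ -1/2x=2 ⇒ x=2/(-1/2)=-4.0000
Confirm numerically:
  x=-3.389: |R|=0.83462 <1
  x=-2.774: |R|=0.63803 <1
  x=-2.734: |R|=0.62400 <1
  x=-2.137: |R|=0.39286 <1
  x=-4.553: |R|=1.12931 >1
  x=-4.416: |R|=1.09886 >1
  x=-4.281: |R|=1.06787 >1
So |R|<1 on (-4.0000, 0).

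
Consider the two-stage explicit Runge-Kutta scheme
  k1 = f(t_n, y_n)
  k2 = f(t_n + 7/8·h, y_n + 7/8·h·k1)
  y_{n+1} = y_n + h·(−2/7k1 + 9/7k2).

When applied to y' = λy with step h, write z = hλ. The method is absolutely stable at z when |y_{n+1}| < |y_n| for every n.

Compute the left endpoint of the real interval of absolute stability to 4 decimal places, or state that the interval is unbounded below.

Test eqn y'=λy, z=hλ:
  k1=λy_n ⇒ h·k1=z·y_n;  k2=λ(1+7/8z)y_n ⇒ h·k2=z(1+7/8z)y_n
  y_{n+1}/y_n = 1 − 2/7z + 9/7z(1+7/8z) = 1 + z + 9/8z²
  ⇒ R(z) = 1 + z + 9/8z².

Solve |R(x)|<1 on ℝ⁻.
x=-1.36: |R|=1.7208
R=1: x+9/8x²=0 ⇒ x=−8/9=-0.8889; min R=1−1/(4·9/8)=0.7778>−1
Confirm numerically:
  x=-0.812: |R|=0.92976 <1
  x=-0.801: |R|=0.92080 <1
  x=-0.620: |R|=0.81245 <1
  x=-0.426: |R|=0.77816 <1
  x=-1.436: |R|=1.88386 >1
  x=-1.313: |R|=1.62647 >1
Stable set (-0.8889, 0).

z* = -0.8889.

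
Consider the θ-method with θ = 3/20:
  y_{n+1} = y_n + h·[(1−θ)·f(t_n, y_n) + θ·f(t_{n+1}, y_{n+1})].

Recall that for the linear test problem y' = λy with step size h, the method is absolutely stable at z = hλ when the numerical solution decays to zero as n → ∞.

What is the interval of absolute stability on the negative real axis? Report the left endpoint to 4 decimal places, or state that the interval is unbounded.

Test eqn y'=λy, z=hλ:
  y_{n+1} = y_n + z·[17/20·y_n + 3/20·y_{n+1}] ⇒ (1 − 3/20z)y_{n+1} = (1 + 17/20z)y_n
  ⇒ R(z) = (1 + 17/20z)/(1 − 3/20z).

Boundary: |R(x)|=1, x<0.
x=-0.61: |R|=0.4411
R=−1: 1+17/20x = −1+3/20x ⇒ -7/10x=2 ⇒ x=2/(-7/10)=-2.8571
Confirm numerically:
  x=-2.289: |R|=0.70395 <1
  x=-2.282: |R|=0.70007 <1
  x=-1.548: |R|=0.25629 <1
  x=-3.428: |R|=1.26390 >1
  x=-3.367: |R|=1.23713 >1
Stable set (-2.8571, 0).

z∈(-2.8571,0).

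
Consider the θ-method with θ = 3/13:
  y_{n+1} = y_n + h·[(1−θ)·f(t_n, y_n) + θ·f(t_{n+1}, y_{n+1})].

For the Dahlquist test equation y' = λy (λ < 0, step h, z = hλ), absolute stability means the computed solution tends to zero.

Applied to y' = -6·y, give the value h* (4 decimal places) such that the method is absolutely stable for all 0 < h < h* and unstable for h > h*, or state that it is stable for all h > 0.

(-3.7143,0); λ=-6 ⇒ h* = (26/7)/6 = 0.6190.

On y'=λy, z=hλ:
  y_{n+1} = y_n + z·[10/13·y_n + 3/13·y_{n+1}] ⇒ (1 − 3/13z)y_{n+1} = (1 + 10/13z)y_n
  ⇒ R(z) = (1 + 10/13z)/(1 − 3/13z).

Need |R(x)|<1, x<0.
x=-0.34: |R|=0.6847
R=−1: 1+10/13x = −1+3/13x ⇒ -7/13x=2 ⇒ x=2/(-7/13)=-3.7143
Confirm numerically:
  x=-2.831: |R|=0.71232 <1
  x=-2.651: |R|=0.64478 <1
  x=-1.903: |R|=0.32230 <1
  x=-4.314: |R|=1.16182 >1
  x=-3.828: |R|=1.03251 >1
Interval (-3.7143, 0).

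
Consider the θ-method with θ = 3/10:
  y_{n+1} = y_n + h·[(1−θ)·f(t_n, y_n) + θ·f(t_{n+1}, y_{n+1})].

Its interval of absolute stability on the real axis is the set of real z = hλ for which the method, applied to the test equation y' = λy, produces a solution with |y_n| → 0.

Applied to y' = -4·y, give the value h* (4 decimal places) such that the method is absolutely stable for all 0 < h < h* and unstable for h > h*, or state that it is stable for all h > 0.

(-5.0000,0); λ=-4 ⇒ h* = (5)/4 = 1.2500.

On y'=λy, z=hλ:
  y_{n+1} = y_n + z·[7/10·y_n + 3/10·y_{n+1}] ⇒ (1 − 3/10z)y_{n+1} = (1 + 7/10z)y_n
  so R(z) = (1 + 7/10z)/(1 − 3/10z).

Solve |R(x)|<1 on ℝ⁻.
x=-0.42: |R|=0.6270
R=−1: 1+7/10x = −1+3/10x ⇒ -2/5x=2 ⇒ x=2/(-2/5)=-5.0000
Confirm numerically:
  x=-3.958: |R|=0.80945 <1
  x=-2.859: |R|=0.53900 <1
  x=-2.467: |R|=0.41773 <1
  x=-5.427: |R|=1.06499 >1
  x=-5.262: |R|=1.04064 >1
So |R|<1 on (-5.0000, 0).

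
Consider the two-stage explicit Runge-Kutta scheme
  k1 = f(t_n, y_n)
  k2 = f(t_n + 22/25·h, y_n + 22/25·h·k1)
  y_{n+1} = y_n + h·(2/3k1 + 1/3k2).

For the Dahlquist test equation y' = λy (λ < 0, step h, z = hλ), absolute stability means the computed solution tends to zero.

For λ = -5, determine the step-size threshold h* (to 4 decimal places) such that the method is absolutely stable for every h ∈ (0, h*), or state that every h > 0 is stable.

(-3.4091,0); λ=-5 ⇒ h* = (75/22)/5 = 0.6818.

Test eqn y'=λy, z=hλ:
  k1=λy_n ⇒ h·k1=z·y_n;  k2=λ(1+22/25z)y_n ⇒ h·k2=z(1+22/25z)y_n
  y_{n+1}/y_n = 1 + 2/3z + 1/3z(1+22/25z) = 1 + z + 22/75z²
  R(z) = 1 + z + 22/75z².

Boundary: |R(x)|=1, x<0.
x=-0.35: |R|=0.6859
R=1: x+22/75x²=0 ⇒ x=−75/22=-3.4091; min R=1−1/(4·22/75)=0.1477>−1
Confirm numerically:
  x=-3.087: |R|=0.70834 <1
  x=-2.155: |R|=0.20725 <1
  x=-1.697: |R|=0.14774 <1
  x=-1.641: |R|=0.14891 <1
  x=-3.969: |R|=1.65187 >1
  x=-3.910: |R|=1.57451 >1
  x=-3.801: |R|=1.43696 >1
Stable set (-3.4091, 0).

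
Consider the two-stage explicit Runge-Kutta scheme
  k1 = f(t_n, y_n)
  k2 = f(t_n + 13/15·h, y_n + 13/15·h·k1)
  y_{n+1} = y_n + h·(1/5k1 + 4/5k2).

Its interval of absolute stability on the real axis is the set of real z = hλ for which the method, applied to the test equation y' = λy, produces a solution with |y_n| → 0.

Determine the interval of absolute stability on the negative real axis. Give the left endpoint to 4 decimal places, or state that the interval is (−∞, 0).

On y'=λy, z=hλ:
  k1=λy_n ⇒ h·k1=z·y_n;  k2=λ(1+13/15z)y_n ⇒ h·k2=z(1+13/15z)y_n
  y_{n+1}/y_n = 1 + 1/5z + 4/5z(1+13/15z) = 1 + z + 52/75z²
  Hence R(z) = 1 + z + 52/75z².

Need |R(x)|<1, x<0.
x=-0.57: |R|=0.6553
R=1: x+52/75x²=0 ⇒ x=−75/52=-1.4423; min R=1−1/(4·52/75)=0.6394>−1
Confirm numerically:
  x=-1.129: |R|=0.75475 <1
  x=-0.854: |R|=0.65166 <1
  x=-0.662: |R|=0.64185 <1
  x=-1.889: |R|=1.58504 >1
  x=-1.638: |R|=1.22224 >1
  x=-1.489: |R|=1.04820 >1
So |R|<1 on (-1.4423, 0).

z∈(-1.4423,0).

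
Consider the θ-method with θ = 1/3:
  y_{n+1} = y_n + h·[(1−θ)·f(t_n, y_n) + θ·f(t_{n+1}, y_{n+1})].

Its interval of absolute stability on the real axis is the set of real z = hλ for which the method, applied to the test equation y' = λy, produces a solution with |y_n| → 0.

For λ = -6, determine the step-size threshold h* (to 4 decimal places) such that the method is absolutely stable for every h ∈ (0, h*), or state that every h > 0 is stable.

(-6.0000,0); λ=-6 ⇒ h* = (6)/6 = 1.0000.

Test eqn y'=λy, z=hλ:
  y_{n+1} = y_n + z·[2/3·y_n + 1/3·y_{n+1}] ⇒ (1 − 1/3z)y_{n+1} = (1 + 2/3z)y_n
  ⇒ R(z) = (1 + 2/3z)/(1 − 1/3z).

Solve |R(x)|<1 on ℝ⁻.
x=-0.77: |R|=0.3873
R=−1: 1+2/3x = −1+1/3x ⇒ -1/3x=2 ⇒ x=2/(-1/3)=-6.0000
Confirm numerically:
  x=-5.563: |R|=0.94897 <1
  x=-4.811: |R|=0.84778 <1
  x=-4.798: |R|=0.84586 <1
  x=-2.588: |R|=0.38941 <1
  x=-6.287: |R|=1.03090 >1
  x=-6.050: |R|=1.00552 >1
Stable set (-6.0000, 0).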